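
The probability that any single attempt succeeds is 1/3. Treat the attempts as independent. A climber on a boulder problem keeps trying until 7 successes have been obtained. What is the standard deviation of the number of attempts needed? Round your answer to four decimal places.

Y = total attempts until the seventh success; negative binomial with r=7, p=0.333333.
SD(Y) = √[r(1−p)/p²] = √(42.000000) = 6.480741

6.4807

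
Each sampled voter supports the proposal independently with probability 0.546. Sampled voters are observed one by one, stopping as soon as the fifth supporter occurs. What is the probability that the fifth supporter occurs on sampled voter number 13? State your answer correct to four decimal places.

Y = trial on which the fifth success occurs; negative binomial, r=5, p=0.546.
P(Y=13) = C(12,4) · p^5 · (1−p)^8
= 495 · 0.048525 · 0.0018049 = 0.043353

0.0434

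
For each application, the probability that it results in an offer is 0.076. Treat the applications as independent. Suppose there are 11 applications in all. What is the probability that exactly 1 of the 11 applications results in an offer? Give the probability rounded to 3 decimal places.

0.379

X ~ Binomial(n=11, p=0.076).
P(X=1) = C(11,1) · p^1 · (1−p)^10
= 11 · 0.076 · 0.45365 = 0.37925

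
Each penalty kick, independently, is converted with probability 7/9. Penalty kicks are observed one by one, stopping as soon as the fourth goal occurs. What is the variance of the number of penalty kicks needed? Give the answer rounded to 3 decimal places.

1.469

Y = total penalty kicks until the fourth success; negative binomial with r=4, p=0.777778.
Var(Y) = r(1−p)/p² = 4·0.222222 / 0.777778² = 1.46939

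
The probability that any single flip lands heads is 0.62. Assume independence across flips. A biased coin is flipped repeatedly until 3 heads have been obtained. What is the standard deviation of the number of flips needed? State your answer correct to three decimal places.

1.722

Y = total flips until the third success; negative binomial with r=3, p=0.62.
SD(Y) = √[r(1−p)/p²] = √(2.96566) = 1.72211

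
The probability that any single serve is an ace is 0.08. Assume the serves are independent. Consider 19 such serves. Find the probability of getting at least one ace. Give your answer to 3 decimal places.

0.795

P(at least one) = 1 − P(none) = 1 − (1 − 0.08)^19
= 1 − 0.20510 = 0.79490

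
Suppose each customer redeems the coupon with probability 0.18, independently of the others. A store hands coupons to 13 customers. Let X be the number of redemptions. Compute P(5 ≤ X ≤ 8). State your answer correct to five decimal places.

0.06798

X ~ Binomial(13, 0.18); P(5 ≤ X ≤ 8) = Σ C(13,k) p^k (1−p)^(13−k) over k:
  k=5: C(13,5)·0.18^5·0.82^8 = 0.0497109
  k=6: C(13,6)·0.18^6·0.82^7 = 0.0145495
  k=7: C(13,7)·0.18^7·0.82^6 = 0.0031938
  k=8: C(13,8)·0.18^8·0.82^5 = 0.0005258
Total = 0.0679801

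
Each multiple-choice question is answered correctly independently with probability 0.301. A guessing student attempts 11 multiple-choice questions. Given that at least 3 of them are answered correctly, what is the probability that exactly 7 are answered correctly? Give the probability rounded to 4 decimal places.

X ~ Binomial(11, 0.301). Want P(X=7 | X≥3) = P(X=7) / P(X≥3).
P(X=7) = C(11,7)·0.301^7·0.699^4 = 0.017636
P(X≥3) = 1 − 0.019465 − 0.092200 − 0.198514 = 0.689822
Ratio = 0.017636 / 0.689822 = 0.025565

0.0256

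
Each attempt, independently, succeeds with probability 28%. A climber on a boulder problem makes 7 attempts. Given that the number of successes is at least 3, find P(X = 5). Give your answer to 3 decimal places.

X ~ Binomial(7, 0.28). Want P(X=5 | X≥3) = P(X=5) / P(X≥3).
P(X=5) = C(7,5)·0.28^5·0.72^2 = 0.01874
P(X≥3) = 1 − 0.10031 − 0.27306 − 0.31856 = 0.30807
Ratio = 0.01874 / 0.30807 = 0.06082

0.061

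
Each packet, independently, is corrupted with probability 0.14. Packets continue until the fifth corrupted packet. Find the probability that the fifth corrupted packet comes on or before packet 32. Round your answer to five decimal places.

0.47090

Finishing within 32 packets ⇔ at least 5 successes in the first 32. With X ~ Binomial(32, 0.14), P(Y ≤ 32) = 1 − P(X ≤ 4).
  k=0: C(32,0)·0.14^0·0.86^32 = 0.0080159
  k=1: C(32,1)·0.14^1·0.86^31 = 0.0417571
  k=2: C(32,2)·0.14^2·0.86^30 = 0.1053638
  k=3: C(32,3)·0.14^3·0.86^29 = 0.1715224
  k=4: C(32,4)·0.14^4·0.86^28 = 0.2024363
1 − 0.5290954 = 0.4709046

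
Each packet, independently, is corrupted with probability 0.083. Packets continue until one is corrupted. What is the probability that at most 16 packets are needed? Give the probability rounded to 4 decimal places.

0.7500

Y = number of packets to the first success; geometric, p = 0.083.
P(Y ≤ 16) = 1 − (1−p)^16 = 1 − 0.249982 = 0.750018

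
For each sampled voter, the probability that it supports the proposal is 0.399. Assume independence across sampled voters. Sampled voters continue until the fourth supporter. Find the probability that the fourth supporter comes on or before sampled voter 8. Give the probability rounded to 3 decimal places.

Finishing within 8 sampled voters ⇔ at least 4 successes in the first 8. With X ~ Binomial(8, 0.399), P(Y ≤ 8) = 1 − P(X ≤ 3).
  k=0: C(8,0)·0.399^0·0.601^8 = 0.01702
  k=1: C(8,1)·0.399^1·0.601^7 = 0.09040
  k=2: C(8,2)·0.399^2·0.601^6 = 0.21006
  k=3: C(8,3)·0.399^3·0.601^5 = 0.27892
1 − 0.59641 = 0.40359

0.404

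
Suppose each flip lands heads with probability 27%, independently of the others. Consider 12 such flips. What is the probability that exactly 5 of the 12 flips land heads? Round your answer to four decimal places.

X ~ Binomial(n=12, p=0.27).
P(X=5) = C(12,5) · p^5 · (1−p)^7
= 792 · 0.0014349 · 0.11047 = 0.125546

0.1255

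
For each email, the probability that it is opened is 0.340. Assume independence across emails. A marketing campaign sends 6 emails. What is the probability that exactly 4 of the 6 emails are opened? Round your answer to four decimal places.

0.0873

X ~ Binomial(n=6, p=0.34).
P(X=4) = C(6,4) · p^4 · (1−p)^2
= 15 · 0.013363 · 0.4356 = 0.087316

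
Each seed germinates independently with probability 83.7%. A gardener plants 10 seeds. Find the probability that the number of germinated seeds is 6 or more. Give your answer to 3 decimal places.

X ~ Binomial(10, 0.837); P(X ≥ 6) = Σ C(10,k) p^k (1−p)^(10−k) over k:
  k=6: C(10,6)·0.837^6·0.163^4 = 0.05097
  k=7: C(10,7)·0.837^7·0.163^3 = 0.14956
  k=8: C(10,8)·0.837^8·0.163^2 = 0.28800
  k=9: C(10,9)·0.837^9·0.163^1 = 0.32864
  k=10: C(10,10)·0.837^10·0.163^0 = 0.16875
Total = 0.98592

0.986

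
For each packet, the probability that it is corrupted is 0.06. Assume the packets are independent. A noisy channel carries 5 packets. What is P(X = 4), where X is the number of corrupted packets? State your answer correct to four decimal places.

0.0001

X ~ Binomial(n=5, p=0.06).
P(X=4) = C(5,4) · p^4 · (1−p)^1
= 5 · 1.296e-05 · 0.94 = 0.000061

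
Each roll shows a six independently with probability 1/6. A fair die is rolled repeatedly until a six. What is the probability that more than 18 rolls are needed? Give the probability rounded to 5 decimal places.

0.03756

Y = number of rolls to the first success; geometric, p = 0.166667.
P(Y > 18) = P(first 18 all fail) = (1−p)^18 = 0.0375610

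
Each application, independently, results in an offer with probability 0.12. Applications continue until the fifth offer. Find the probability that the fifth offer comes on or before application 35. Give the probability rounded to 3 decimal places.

0.412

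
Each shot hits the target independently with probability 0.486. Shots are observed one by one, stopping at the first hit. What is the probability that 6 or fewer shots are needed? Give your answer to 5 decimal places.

0.98156

Y = number of shots to the first success; geometric, p = 0.486.
P(Y ≤ 6) = 1 − (1−p)^6 = 1 − 0.0184408 = 0.9815592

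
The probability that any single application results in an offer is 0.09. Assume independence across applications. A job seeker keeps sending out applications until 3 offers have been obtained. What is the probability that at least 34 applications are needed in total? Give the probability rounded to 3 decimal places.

0.420

Needing more than 33 applications ⇔ fewer than 3 successes in the first 33. With X ~ Binomial(33, 0.09), P(Y > 33) = P(X ≤ 2).
  k=0: C(33,0)·0.09^0·0.91^33 = 0.04450
  k=1: C(33,1)·0.09^1·0.91^32 = 0.14524
  k=2: C(33,2)·0.09^2·0.91^31 = 0.22983
P(X ≤ 2) = 0.41957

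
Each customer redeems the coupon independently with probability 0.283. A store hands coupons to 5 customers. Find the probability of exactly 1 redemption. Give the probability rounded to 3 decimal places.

0.374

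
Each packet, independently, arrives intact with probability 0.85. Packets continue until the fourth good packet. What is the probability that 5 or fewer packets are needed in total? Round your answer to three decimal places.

0.835

Finishing within 5 packets ⇔ at least 4 successes in the first 5. With X ~ Binomial(5, 0.85), P(Y ≤ 5) = 1 − P(X ≤ 3).
  k=0: C(5,0)·0.85^0·0.15^5 = 0.00008
  k=1: C(5,1)·0.85^1·0.15^4 = 0.00215
  k=2: C(5,2)·0.85^2·0.15^3 = 0.02438
  k=3: C(5,3)·0.85^3·0.15^2 = 0.13818
1 − 0.16479 = 0.83521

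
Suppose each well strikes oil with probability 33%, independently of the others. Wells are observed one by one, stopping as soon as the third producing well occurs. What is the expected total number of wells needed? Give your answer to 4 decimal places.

Y = total wells until the third success; negative binomial with r=3, p=0.33.
E[Y] = r / p = 3 / 0.33 = 9.090909

9.0909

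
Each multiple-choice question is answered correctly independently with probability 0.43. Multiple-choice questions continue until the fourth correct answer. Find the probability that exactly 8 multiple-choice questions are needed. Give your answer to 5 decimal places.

0.12631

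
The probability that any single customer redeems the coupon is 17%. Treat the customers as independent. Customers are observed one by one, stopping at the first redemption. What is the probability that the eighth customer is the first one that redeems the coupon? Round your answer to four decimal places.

0.0461

Geometric (trials to first success), p = 0.17.
P(Y = 8) = (1−p)^7 · p = 0.27136 · 0.17 = 0.046131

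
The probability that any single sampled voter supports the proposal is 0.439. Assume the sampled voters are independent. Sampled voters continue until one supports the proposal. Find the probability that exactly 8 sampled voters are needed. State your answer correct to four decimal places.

0.0077

Geometric (trials to first success), p = 0.439.
P(Y = 8) = (1−p)^7 · p = 0.017488 · 0.439 = 0.007677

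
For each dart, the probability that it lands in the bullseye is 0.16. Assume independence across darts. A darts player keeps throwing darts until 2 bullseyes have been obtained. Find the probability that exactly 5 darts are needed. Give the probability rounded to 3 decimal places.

0.061

Y = trial on which the second success occurs; negative binomial, r=2, p=0.16.
P(Y=5) = C(4,1) · p^2 · (1−p)^3
= 4 · 0.0256 · 0.5927 = 0.06069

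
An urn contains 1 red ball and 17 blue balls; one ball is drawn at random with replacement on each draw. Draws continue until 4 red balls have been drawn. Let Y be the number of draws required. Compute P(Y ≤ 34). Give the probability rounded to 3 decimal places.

Finishing within 34 draws ⇔ at least 4 successes in the first 34. With X ~ Binomial(34, 0.055556), P(Y ≤ 34) = 1 − P(X ≤ 3).
  k=0: C(34,0)·0.055556^0·0.944444^34 = 0.14322
  k=1: C(34,1)·0.055556^1·0.944444^33 = 0.28644
  k=2: C(34,2)·0.055556^2·0.944444^32 = 0.27801
  k=3: C(34,3)·0.055556^3·0.944444^31 = 0.17444
1 − 0.88211 = 0.11789

0.118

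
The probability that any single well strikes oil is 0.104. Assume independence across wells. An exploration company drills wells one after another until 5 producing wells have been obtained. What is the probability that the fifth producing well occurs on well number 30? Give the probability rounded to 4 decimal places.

Y = trial on which the fifth success occurs; negative binomial, r=5, p=0.104.
P(Y=30) = C(29,4) · p^5 · (1−p)^25
= 23751 · 1.2167e-05 · 0.064224 = 0.018559

0.0186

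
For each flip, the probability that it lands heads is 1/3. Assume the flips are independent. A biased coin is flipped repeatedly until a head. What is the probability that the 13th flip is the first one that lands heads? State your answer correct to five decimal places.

Geometric (trials to first success), p = 0.333333.
P(Y = 13) = (1−p)^12 · p = 0.0077073 · 0.333333 = 0.0025691

0.00257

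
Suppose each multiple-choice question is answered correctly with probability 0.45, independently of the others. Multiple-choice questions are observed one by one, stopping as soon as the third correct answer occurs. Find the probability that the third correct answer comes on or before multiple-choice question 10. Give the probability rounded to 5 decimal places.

Finishing within 10 multiple-choice questions ⇔ at least 3 successes in the first 10. With X ~ Binomial(10, 0.45), P(Y ≤ 10) = 1 − P(X ≤ 2).
  k=0: C(10,0)·0.45^0·0.55^10 = 0.0025330
  k=1: C(10,1)·0.45^1·0.55^9 = 0.0207241
  k=2: C(10,2)·0.45^2·0.55^8 = 0.0763026
1 − 0.0995597 = 0.9004403

0.90044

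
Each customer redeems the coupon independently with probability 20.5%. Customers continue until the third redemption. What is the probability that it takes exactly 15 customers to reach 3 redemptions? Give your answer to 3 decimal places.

0.050

Y = trial on which the third success occurs; negative binomial, r=3, p=0.205.
P(Y=15) = C(14,2) · p^3 · (1−p)^12
= 91 · 0.0086151 · 0.063739 = 0.04997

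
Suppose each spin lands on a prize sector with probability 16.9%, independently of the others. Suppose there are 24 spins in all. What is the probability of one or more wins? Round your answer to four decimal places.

P(at least one) = 1 − P(none) = 1 − (1 − 0.169)^24
= 1 − 0.011760 = 0.988240

0.9882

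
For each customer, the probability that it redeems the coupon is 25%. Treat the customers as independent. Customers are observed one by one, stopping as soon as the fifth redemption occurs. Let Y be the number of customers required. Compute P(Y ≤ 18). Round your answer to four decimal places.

0.4813

Finishing within 18 customers ⇔ at least 5 successes in the first 18. With X ~ Binomial(18, 0.25), P(Y ≤ 18) = 1 − P(X ≤ 4).
  k=0: C(18,0)·0.25^0·0.75^18 = 0.005638
  k=1: C(18,1)·0.25^1·0.75^17 = 0.033826
  k=2: C(18,2)·0.25^2·0.75^16 = 0.095841
  k=3: C(18,3)·0.25^3·0.75^15 = 0.170384
  k=4: C(18,4)·0.25^4·0.75^14 = 0.212980
1 − 0.518669 = 0.481331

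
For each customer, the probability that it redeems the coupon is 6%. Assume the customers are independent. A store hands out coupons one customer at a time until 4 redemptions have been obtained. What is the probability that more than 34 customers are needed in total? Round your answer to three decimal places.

Needing more than 34 customers ⇔ fewer than 4 successes in the first 34. With X ~ Binomial(34, 0.06), P(Y > 34) = P(X ≤ 3).
  k=0: C(34,0)·0.06^0·0.94^34 = 0.12200
  k=1: C(34,1)·0.06^1·0.94^33 = 0.26476
  k=2: C(34,2)·0.06^2·0.94^32 = 0.27884
  k=3: C(34,3)·0.06^3·0.94^31 = 0.18985
P(X ≤ 3) = 0.85544

0.855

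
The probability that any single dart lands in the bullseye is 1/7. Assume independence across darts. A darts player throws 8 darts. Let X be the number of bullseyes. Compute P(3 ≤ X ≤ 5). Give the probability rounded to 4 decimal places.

X ~ Binomial(8, 0.142857); P(3 ≤ X ≤ 5) = Σ C(8,k) p^k (1−p)^(8−k) over k:
  k=3: C(8,3)·0.142857^3·0.857143^5 = 0.075537
  k=4: C(8,4)·0.142857^4·0.857143^4 = 0.015737
  k=5: C(8,5)·0.142857^5·0.857143^3 = 0.002098
Total = 0.093372

0.0934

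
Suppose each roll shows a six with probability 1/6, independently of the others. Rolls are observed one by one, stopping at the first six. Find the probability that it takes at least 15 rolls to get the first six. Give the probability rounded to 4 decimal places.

0.0779

Y = number of rolls to the first success; geometric, p = 0.166667.
P(Y > 14) = P(first 14 all fail) = (1−p)^14 = 0.077887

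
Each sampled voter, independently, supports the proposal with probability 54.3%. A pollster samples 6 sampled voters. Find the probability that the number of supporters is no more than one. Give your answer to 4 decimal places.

0.0741

X ~ Binomial(6, 0.543); P(X ≤ 1) = Σ C(6,k) p^k (1−p)^(6−k) over k:
  k=0: C(6,0)·0.543^0·0.457^6 = 0.009110
  k=1: C(6,1)·0.543^1·0.457^5 = 0.064943
Total = 0.074053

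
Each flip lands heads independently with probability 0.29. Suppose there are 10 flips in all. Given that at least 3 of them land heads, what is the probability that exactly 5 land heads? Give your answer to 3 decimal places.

X ~ Binomial(10, 0.29). Want P(X=5 | X≥3) = P(X=5) / P(X≥3).
P(X=5) = C(10,5)·0.29^5·0.71^5 = 0.09326
P(X≥3) = 1 − 0.03255 − 0.13296 − 0.24439 = 0.59010
Ratio = 0.09326 / 0.59010 = 0.15804

0.158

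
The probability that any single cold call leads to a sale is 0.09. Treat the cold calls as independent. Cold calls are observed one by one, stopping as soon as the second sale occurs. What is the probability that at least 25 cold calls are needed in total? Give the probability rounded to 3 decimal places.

0.351

Needing more than 24 cold calls ⇔ fewer than 2 successes in the first 24. With X ~ Binomial(24, 0.09), P(Y > 24) = P(X ≤ 1).
  k=0: C(24,0)·0.09^0·0.91^24 = 0.10399
  k=1: C(24,1)·0.09^1·0.91^23 = 0.24683
P(X ≤ 1) = 0.35082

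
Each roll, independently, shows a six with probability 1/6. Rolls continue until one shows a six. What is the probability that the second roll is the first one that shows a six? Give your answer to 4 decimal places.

0.1389

Geometric (trials to first success), p = 0.166667.
P(Y = 2) = (1−p)^1 · p = 0.83333 · 0.166667 = 0.138889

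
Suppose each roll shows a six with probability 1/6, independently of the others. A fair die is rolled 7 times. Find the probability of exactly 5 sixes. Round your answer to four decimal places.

X ~ Binomial(n=7, p=0.166667).
P(X=5) = C(7,5) · p^5 · (1−p)^2
= 21 · 0.0001286 · 0.69444 = 0.001875

0.0019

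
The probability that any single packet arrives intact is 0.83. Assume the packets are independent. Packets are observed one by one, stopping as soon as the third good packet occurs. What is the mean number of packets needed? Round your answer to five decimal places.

3.61446

Y = total packets until the third success; negative binomial with r=3, p=0.83.
E[Y] = r / p = 3 / 0.83 = 3.6144578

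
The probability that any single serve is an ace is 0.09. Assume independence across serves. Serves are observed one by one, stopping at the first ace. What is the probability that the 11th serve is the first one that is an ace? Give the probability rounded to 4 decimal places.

Geometric (trials to first success), p = 0.09.
P(Y = 11) = (1−p)^10 · p = 0.38942 · 0.09 = 0.035047

0.0350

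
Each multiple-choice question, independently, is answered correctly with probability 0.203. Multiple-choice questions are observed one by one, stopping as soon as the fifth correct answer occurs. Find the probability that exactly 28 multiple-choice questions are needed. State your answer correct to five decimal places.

0.03276

Y = trial on which the fifth success occurs; negative binomial, r=5, p=0.203.
P(Y=28) = C(27,4) · p^5 · (1−p)^23
= 17550 · 0.00034473 · 0.0054143 = 0.0327566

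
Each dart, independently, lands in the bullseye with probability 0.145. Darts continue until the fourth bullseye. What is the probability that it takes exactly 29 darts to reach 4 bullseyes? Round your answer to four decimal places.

Y = trial on which the fourth success occurs; negative binomial, r=4, p=0.145.
P(Y=29) = C(28,3) · p^4 · (1−p)^25
= 3276 · 0.00044205 · 0.019914 = 0.028838

0.0288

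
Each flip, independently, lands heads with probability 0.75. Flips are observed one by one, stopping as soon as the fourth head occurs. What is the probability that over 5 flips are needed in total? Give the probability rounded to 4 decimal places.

Needing more than 5 flips ⇔ fewer than 4 successes in the first 5. With X ~ Binomial(5, 0.75), P(Y > 5) = P(X ≤ 3).
  k=0: C(5,0)·0.75^0·0.25^5 = 0.000977
  k=1: C(5,1)·0.75^1·0.25^4 = 0.014648
  k=2: C(5,2)·0.75^2·0.25^3 = 0.087891
  k=3: C(5,3)·0.75^3·0.25^2 = 0.263672
P(X ≤ 3) = 0.367188

0.3672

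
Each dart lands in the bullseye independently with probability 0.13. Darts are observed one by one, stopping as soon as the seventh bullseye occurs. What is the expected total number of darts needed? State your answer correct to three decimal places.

Y = total darts until the seventh success; negative binomial with r=7, p=0.13.
E[Y] = r / p = 7 / 0.13 = 53.84615

53.846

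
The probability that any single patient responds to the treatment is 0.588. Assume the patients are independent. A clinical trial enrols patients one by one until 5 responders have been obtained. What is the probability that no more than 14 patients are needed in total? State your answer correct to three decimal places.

0.978

Finishing within 14 patients ⇔ at least 5 successes in the first 14. With X ~ Binomial(14, 0.588), P(Y ≤ 14) = 1 − P(X ≤ 4).
  k=0: C(14,0)·0.588^0·0.412^14 = 0.00000
  k=1: C(14,1)·0.588^1·0.412^13 = 0.00008
  k=2: C(14,2)·0.588^2·0.412^12 = 0.00075
  k=3: C(14,3)·0.588^3·0.412^11 = 0.00430
  k=4: C(14,4)·0.588^4·0.412^10 = 0.01686
1 − 0.02200 = 0.97800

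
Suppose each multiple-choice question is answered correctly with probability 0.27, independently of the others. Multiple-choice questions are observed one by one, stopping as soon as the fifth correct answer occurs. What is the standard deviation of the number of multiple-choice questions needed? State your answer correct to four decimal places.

Y = total multiple-choice questions until the fifth success; negative binomial with r=5, p=0.27.
SD(Y) = √[r(1−p)/p²] = √(50.068587) = 7.075916

7.0759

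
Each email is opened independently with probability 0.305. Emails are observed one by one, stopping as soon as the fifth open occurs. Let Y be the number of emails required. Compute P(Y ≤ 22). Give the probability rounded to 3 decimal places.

Finishing within 22 emails ⇔ at least 5 successes in the first 22. With X ~ Binomial(22, 0.305), P(Y ≤ 22) = 1 − P(X ≤ 4).
  k=0: C(22,0)·0.305^0·0.695^22 = 0.00033
  k=1: C(22,1)·0.305^1·0.695^21 = 0.00322
  k=2: C(22,2)·0.305^2·0.695^20 = 0.01486
  k=3: C(22,3)·0.305^3·0.695^19 = 0.04346
  k=4: C(22,4)·0.305^4·0.695^18 = 0.09060
1 − 0.15248 = 0.84752

0.848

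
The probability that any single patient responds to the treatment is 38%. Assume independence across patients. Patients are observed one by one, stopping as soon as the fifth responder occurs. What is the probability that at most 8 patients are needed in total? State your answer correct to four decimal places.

Finishing within 8 patients ⇔ at least 5 successes in the first 8. With X ~ Binomial(8, 0.38), P(Y ≤ 8) = 1 − P(X ≤ 4).
  k=0: C(8,0)·0.38^0·0.62^8 = 0.021834
  k=1: C(8,1)·0.38^1·0.62^7 = 0.107057
  k=2: C(8,2)·0.38^2·0.62^6 = 0.229655
  k=3: C(8,3)·0.38^3·0.62^5 = 0.281512
  k=4: C(8,4)·0.38^4·0.62^4 = 0.215675
1 − 0.855733 = 0.144267

0.1443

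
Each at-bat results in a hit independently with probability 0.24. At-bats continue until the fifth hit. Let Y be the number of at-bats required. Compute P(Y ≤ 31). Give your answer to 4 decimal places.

0.8967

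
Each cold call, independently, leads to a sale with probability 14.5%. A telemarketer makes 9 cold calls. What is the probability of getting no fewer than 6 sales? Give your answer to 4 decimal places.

0.0005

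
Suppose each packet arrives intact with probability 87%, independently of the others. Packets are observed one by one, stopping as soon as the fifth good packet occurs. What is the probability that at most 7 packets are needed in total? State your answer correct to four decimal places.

Finishing within 7 packets ⇔ at least 5 successes in the first 7. With X ~ Binomial(7, 0.87), P(Y ≤ 7) = 1 − P(X ≤ 4).
  k=0: C(7,0)·0.87^0·0.13^7 = 0.000001
  k=1: C(7,1)·0.87^1·0.13^6 = 0.000029
  k=2: C(7,2)·0.87^2·0.13^5 = 0.000590
  k=3: C(7,3)·0.87^3·0.13^4 = 0.006583
  k=4: C(7,4)·0.87^4·0.13^3 = 0.044053
1 − 0.051256 = 0.948744

0.9487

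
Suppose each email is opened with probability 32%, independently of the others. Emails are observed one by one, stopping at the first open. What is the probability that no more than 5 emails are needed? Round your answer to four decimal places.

0.8546

Y = number of emails to the first success; geometric, p = 0.32.
P(Y ≤ 5) = 1 − (1−p)^5 = 1 − 0.145393 = 0.854607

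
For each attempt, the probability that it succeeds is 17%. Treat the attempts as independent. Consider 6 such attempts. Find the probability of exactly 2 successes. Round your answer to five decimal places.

X ~ Binomial(n=6, p=0.17).
P(X=2) = C(6,2) · p^2 · (1−p)^4
= 15 · 0.0289 · 0.47458 = 0.2057318

0.20573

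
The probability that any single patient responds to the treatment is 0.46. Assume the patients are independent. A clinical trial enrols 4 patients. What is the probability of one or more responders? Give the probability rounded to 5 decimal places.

0.91497

P(at least one) = 1 − P(none) = 1 − (1 − 0.46)^4
= 1 − 0.0850306 = 0.9149694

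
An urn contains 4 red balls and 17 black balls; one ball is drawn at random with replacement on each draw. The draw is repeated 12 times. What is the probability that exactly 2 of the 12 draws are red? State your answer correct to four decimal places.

X ~ Binomial(n=12, p=0.190476).
P(X=2) = C(12,2) · p^2 · (1−p)^10
= 66 · 0.036281 · 0.12086 = 0.289415

0.2894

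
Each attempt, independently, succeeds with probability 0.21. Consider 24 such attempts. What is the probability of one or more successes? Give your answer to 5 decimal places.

P(at least one) = 1 − P(none) = 1 − (1 − 0.21)^24
= 1 − 0.0034918 = 0.9965082

0.99651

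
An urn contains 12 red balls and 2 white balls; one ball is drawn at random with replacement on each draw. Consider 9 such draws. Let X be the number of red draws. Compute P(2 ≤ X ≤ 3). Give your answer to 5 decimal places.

0.00048

X ~ Binomial(9, 0.857143); P(2 ≤ X ≤ 3) = Σ C(9,k) p^k (1−p)^(9−k) over k:
  k=2: C(9,2)·0.857143^2·0.142857^7 = 0.0000321
  k=3: C(9,3)·0.857143^3·0.142857^6 = 0.0004496
Total = 0.0004817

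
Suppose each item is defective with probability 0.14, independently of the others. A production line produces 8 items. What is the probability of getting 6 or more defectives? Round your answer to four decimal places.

X ~ Binomial(8, 0.14); P(X ≥ 6) = Σ C(8,k) p^k (1−p)^(8−k) over k:
  k=6: C(8,6)·0.14^6·0.86^2 = 0.000156
  k=7: C(8,7)·0.14^7·0.86^1 = 0.000007
  k=8: C(8,8)·0.14^8·0.86^0 = 0.000000
Total = 0.000163

0.0002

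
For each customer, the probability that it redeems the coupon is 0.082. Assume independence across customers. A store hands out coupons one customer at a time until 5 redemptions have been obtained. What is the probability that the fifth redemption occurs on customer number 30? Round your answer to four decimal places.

Y = trial on which the fifth success occurs; negative binomial, r=5, p=0.082.
P(Y=30) = C(29,4) · p^5 · (1−p)^25
= 23751 · 3.7074e-06 · 0.11778 = 0.010371

0.0104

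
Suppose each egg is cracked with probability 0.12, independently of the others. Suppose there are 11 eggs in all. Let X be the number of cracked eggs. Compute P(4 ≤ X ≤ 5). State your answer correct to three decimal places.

0.033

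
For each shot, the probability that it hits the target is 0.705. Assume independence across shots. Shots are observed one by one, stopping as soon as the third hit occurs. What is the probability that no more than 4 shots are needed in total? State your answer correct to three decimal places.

Finishing within 4 shots ⇔ at least 3 successes in the first 4. With X ~ Binomial(4, 0.705), P(Y ≤ 4) = 1 − P(X ≤ 2).
  k=0: C(4,0)·0.705^0·0.295^4 = 0.00757
  k=1: C(4,1)·0.705^1·0.295^3 = 0.07240
  k=2: C(4,2)·0.705^2·0.295^2 = 0.25952
1 − 0.33949 = 0.66051

0.661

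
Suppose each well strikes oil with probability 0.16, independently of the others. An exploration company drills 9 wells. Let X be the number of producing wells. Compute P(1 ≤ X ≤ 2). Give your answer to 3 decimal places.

X ~ Binomial(9, 0.16); P(1 ≤ X ≤ 2) = Σ C(9,k) p^k (1−p)^(9−k) over k:
  k=1: C(9,1)·0.16^1·0.84^8 = 0.35694
  k=2: C(9,2)·0.16^2·0.84^7 = 0.27196
Total = 0.62890

0.629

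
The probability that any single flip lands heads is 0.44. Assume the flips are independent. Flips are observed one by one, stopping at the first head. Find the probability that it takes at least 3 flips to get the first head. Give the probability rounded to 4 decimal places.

0.3136

Y = number of flips to the first success; geometric, p = 0.44.
P(Y > 2) = P(first 2 all fail) = (1−p)^2 = 0.313600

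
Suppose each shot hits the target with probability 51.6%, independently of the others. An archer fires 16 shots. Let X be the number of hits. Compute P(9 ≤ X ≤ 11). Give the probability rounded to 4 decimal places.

0.4024

X ~ Binomial(16, 0.516); P(9 ≤ X ≤ 11) = Σ C(16,k) p^k (1−p)^(16−k) over k:
  k=9: C(16,9)·0.516^9·0.484^7 = 0.184583
  k=10: C(16,10)·0.516^10·0.484^6 = 0.137751
  k=11: C(16,11)·0.516^11·0.484^5 = 0.080104
Total = 0.402438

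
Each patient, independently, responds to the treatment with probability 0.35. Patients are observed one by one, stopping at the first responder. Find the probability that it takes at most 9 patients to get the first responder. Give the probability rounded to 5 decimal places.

Y = number of patients to the first success; geometric, p = 0.35.
P(Y ≤ 9) = 1 − (1−p)^9 = 1 − 0.0207119 = 0.9792881

0.97929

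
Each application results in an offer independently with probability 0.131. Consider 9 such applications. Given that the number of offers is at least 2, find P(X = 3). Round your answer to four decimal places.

X ~ Binomial(9, 0.131). Want P(X=3 | X≥2) = P(X=3) / P(X≥2).
P(X=3) = C(9,3)·0.131^3·0.869^6 = 0.081323
P(X≥2) = 1 − 0.282604 − 0.383418 = 0.333979
Ratio = 0.081323 / 0.333979 = 0.243497

0.2435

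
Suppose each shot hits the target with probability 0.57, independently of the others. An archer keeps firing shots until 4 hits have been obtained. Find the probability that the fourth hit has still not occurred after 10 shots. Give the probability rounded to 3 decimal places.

0.081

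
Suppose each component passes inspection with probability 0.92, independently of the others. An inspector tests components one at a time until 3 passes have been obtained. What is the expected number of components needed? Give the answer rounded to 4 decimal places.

3.2609

Y = total components until the third success; negative binomial with r=3, p=0.92.
E[Y] = r / p = 3 / 0.92 = 3.260870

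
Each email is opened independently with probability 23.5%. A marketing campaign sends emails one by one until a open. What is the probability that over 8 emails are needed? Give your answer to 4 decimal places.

0.1173

Y = number of emails to the first success; geometric, p = 0.235.
P(Y > 8) = P(first 8 all fail) = (1−p)^8 = 0.117298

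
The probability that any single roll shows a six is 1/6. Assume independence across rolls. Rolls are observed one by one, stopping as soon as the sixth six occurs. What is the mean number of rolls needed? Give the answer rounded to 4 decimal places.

36.0000

Y = total rolls until the sixth success; negative binomial with r=6, p=0.166667.
E[Y] = r / p = 6 / 0.166667 = 36.000000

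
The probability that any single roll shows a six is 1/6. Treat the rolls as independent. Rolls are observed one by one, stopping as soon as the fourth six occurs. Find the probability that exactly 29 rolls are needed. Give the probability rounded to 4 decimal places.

Y = trial on which the fourth success occurs; negative binomial, r=4, p=0.166667.
P(Y=29) = C(28,3) · p^4 · (1−p)^25
= 3276 · 0.0007716 · 0.010483 = 0.026498

0.0265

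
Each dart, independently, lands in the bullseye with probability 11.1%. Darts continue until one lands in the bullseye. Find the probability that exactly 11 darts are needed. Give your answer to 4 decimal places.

Geometric (trials to first success), p = 0.111.
P(Y = 11) = (1−p)^10 · p = 0.30833 · 0.111 = 0.034225

0.0342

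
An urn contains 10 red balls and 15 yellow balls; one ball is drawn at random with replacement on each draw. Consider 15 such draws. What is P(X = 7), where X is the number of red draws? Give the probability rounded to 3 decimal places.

X ~ Binomial(n=15, p=0.40).
P(X=7) = C(15,7) · p^7 · (1−p)^8
= 6435 · 0.0016384 · 0.016796 = 0.17708

0.177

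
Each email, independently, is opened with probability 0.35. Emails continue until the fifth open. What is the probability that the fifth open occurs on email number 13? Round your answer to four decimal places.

0.0828

Y = trial on which the fifth success occurs; negative binomial, r=5, p=0.35.
P(Y=13) = C(12,4) · p^5 · (1−p)^8
= 495 · 0.0052522 · 0.031864 = 0.082842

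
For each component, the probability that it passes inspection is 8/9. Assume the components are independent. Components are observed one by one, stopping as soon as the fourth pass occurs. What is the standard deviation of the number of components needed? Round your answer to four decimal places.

Y = total components until the fourth success; negative binomial with r=4, p=0.888889.
SD(Y) = √[r(1−p)/p²] = √(0.562500) = 0.750000

0.7500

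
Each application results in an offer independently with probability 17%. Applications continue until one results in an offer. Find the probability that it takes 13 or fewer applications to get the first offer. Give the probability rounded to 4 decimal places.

0.9113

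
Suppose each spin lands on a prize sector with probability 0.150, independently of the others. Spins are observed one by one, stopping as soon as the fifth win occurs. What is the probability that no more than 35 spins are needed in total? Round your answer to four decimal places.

0.6193

Finishing within 35 spins ⇔ at least 5 successes in the first 35. With X ~ Binomial(35, 0.15), P(Y ≤ 35) = 1 − P(X ≤ 4).
  k=0: C(35,0)·0.15^0·0.85^35 = 0.003386
  k=1: C(35,1)·0.15^1·0.85^34 = 0.020912
  k=2: C(35,2)·0.15^2·0.85^33 = 0.062737
  k=3: C(35,3)·0.15^3·0.85^32 = 0.121784
  k=4: C(35,4)·0.15^4·0.85^31 = 0.171930
1 − 0.380749 = 0.619251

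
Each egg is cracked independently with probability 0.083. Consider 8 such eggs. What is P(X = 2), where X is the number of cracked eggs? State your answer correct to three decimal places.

X ~ Binomial(n=8, p=0.083).
P(X=2) = C(8,2) · p^2 · (1−p)^6
= 28 · 0.006889 · 0.59459 = 0.11469

0.115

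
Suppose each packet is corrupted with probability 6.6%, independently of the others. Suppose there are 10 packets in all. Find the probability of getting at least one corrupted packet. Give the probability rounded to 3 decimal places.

0.495

P(at least one) = 1 − P(none) = 1 − (1 − 0.066)^10
= 1 − 0.50521 = 0.49479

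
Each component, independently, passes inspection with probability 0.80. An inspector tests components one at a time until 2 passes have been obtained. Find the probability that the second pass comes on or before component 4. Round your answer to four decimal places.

0.9728

Finishing within 4 components ⇔ at least 2 successes in the first 4. With X ~ Binomial(4, 0.80), P(Y ≤ 4) = 1 − P(X ≤ 1).
  k=0: C(4,0)·0.80^0·0.20^4 = 0.001600
  k=1: C(4,1)·0.80^1·0.20^3 = 0.025600
1 − 0.027200 = 0.972800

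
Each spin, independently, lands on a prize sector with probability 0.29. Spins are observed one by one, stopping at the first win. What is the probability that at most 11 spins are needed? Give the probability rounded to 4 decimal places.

0.9769

Y = number of spins to the first success; geometric, p = 0.29.
P(Y ≤ 11) = 1 − (1−p)^11 = 1 − 0.023112 = 0.976888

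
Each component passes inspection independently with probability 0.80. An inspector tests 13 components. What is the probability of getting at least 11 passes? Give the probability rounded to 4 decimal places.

0.5017

X ~ Binomial(13, 0.80); P(X ≥ 11) = Σ C(13,k) p^k (1−p)^(13−k) over k:
  k=11: C(13,11)·0.80^11·0.20^2 = 0.268006
  k=12: C(13,12)·0.80^12·0.20^1 = 0.178671
  k=13: C(13,13)·0.80^13·0.20^0 = 0.054976
Total = 0.501652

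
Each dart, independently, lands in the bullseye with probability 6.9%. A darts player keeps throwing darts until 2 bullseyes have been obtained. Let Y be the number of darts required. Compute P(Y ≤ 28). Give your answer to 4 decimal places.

0.5846

Finishing within 28 darts ⇔ at least 2 successes in the first 28. With X ~ Binomial(28, 0.069), P(Y ≤ 28) = 1 − P(X ≤ 1).
  k=0: C(28,0)·0.069^0·0.931^28 = 0.135080
  k=1: C(28,1)·0.069^1·0.931^27 = 0.280316
1 − 0.415396 = 0.584604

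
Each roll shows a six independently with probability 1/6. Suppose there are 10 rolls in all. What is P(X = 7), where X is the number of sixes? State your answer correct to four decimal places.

X ~ Binomial(n=10, p=0.166667).
P(X=7) = C(10,7) · p^7 · (1−p)^3
= 120 · 3.5722e-06 · 0.5787 = 0.000248

0.0002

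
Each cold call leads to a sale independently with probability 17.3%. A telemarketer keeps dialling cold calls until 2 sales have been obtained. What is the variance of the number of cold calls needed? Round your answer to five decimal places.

Y = total cold calls until the second success; negative binomial with r=2, p=0.173.
Var(Y) = r(1−p)/p² = 2·0.827 / 0.173² = 55.2641251

55.26413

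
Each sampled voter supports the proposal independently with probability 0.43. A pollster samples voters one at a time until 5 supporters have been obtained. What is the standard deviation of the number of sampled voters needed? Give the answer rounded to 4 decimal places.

Y = total sampled voters until the fifth success; negative binomial with r=5, p=0.43.
SD(Y) = √[r(1−p)/p²] = √(15.413737) = 3.926033

3.9260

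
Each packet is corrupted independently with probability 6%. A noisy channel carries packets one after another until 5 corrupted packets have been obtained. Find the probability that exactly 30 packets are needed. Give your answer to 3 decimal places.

Y = trial on which the fifth success occurs; negative binomial, r=5, p=0.06.
P(Y=30) = C(29,4) · p^5 · (1−p)^25
= 23751 · 7.776e-07 · 0.21291 = 0.00393

0.004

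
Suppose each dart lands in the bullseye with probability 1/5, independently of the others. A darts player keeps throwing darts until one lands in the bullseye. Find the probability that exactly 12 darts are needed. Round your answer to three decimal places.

Geometric (trials to first success), p = 0.20.
P(Y = 12) = (1−p)^11 · p = 0.085899 · 0.20 = 0.01718

0.017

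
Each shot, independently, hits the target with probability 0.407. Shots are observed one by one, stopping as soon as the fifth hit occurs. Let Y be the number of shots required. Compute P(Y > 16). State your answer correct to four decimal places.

Needing more than 16 shots ⇔ fewer than 5 successes in the first 16. With X ~ Binomial(16, 0.407), P(Y > 16) = P(X ≤ 4).
  k=0: C(16,0)·0.407^0·0.593^16 = 0.000234
  k=1: C(16,1)·0.407^1·0.593^15 = 0.002568
  k=2: C(16,2)·0.407^2·0.593^14 = 0.013217
  k=3: C(16,3)·0.407^3·0.593^13 = 0.042333
  k=4: C(16,4)·0.407^4·0.593^12 = 0.094429
P(X ≤ 4) = 0.152781

0.1528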